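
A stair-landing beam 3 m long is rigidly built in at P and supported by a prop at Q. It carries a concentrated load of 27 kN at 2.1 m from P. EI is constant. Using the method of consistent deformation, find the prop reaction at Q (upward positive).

Choose R_Q as the redundant. The primary structure is the cantilever fixed at P.
Deflection at Q on the released cantilever, summing each load's contribution:
  point load 27 at a = 2.1: Pa²(3L − a)/(6EI) = 136.9/EI
Tip deflection under a unit load at Q: L³/(3EI) = 9/EI.
The prop prevents deflection at Q: R_Q = δ_0/δ_{QQ} = 136.9/9 = 15.21 kN.

R_Q = 15.21 kN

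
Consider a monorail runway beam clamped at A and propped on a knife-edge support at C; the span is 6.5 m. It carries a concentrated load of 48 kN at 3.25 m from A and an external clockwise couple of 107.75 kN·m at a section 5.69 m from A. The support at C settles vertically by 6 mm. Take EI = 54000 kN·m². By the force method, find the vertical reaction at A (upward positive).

R_A = 12.06 kN

Release the roller at C. Primary structure: cantilever fixed at A.
Deflection at C on the released cantilever, summing each load's contribution:
  point load 48 at a = 3.25: Pa²(3L − a)/(6EI) = 1373/EI
  clockwise couple 107.75 at a = 5.69: M₀a(2L − a)/(2EI) = 2241/EI
  δ_0 = 3614/EI
Flexibility coefficient — unit upward force at C: δ_{CC} = L³/(3EI) = 91.54/EI.
With EI = 54000 kN·m²: δ_0 = 0.066926 m and δ_{CC} = 0.001695 m/kN.
Compatibility — the beam at C must follow the support down by 0.006 m: δ_0 − R_C·δ_{CC} = 0.006, so R_C = (0.066926 − 0.006)/0.001695 = 35.94 kN.
Vertical equilibrium: R_A = ΣP − R_C = 48 − 35.94 = 12.06 kN.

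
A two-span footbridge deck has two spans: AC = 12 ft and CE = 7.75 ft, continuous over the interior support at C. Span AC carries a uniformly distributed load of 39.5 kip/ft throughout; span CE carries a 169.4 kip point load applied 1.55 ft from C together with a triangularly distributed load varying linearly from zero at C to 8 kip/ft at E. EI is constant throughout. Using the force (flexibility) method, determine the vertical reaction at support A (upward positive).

R_A = 193.9 kip

Release continuity at C by inserting a hinge; the redundant is the internal moment M_C. The primary structure is two simply-supported spans AC and CE.
Discontinuity in slope at C on the released structure — sum the simple-span end rotations:
  span AC: UDL 39.5: wL³/(24EI) = 2844/EI
  span CE: point load 169.4 at a = 1.55: Pab(L + b)/(6LEI) = 488.4/EI
  span CE: triangular load, peak 8: 7w₀L³/(360EI) = 72.41/EI
  relative rotation θ_0 = (2844 + 560.8)/EI = 3405/EI
A unit hogging moment at C produces rotation L₁/(3EI) + L₂/(3EI) = 6.583/EI.
Compatibility: M_C·(L₁+L₂)/(3EI) = θ_0, giving M_C = 517.2 kip·ft (hogging).
Span AC, ΣM about A with M_C applied at C: R_C^{AC}·12 = 2844 + 517.2, so R_C^{AC} = 280.1 kip and R_A = 474 − 280.1 = 193.9 kip.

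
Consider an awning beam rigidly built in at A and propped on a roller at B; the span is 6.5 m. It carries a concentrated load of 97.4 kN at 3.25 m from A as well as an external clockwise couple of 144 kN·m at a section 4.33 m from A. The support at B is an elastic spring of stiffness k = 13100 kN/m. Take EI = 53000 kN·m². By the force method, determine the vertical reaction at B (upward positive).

R_B = 57.43 kN

Take the reaction at B as the redundant and release it; the primary structure is a cantilever fixed at A.
Deflection at B on the released cantilever, summing each load's contribution:
  point load 97.4 at a = 3.25: Pa²(3L − a)/(6EI) = 2786/EI
  clockwise couple 144 at a = 4.33: M₀a(2L − a)/(2EI) = 2703/EI
  δ_0 = 5489/EI
Flexibility coefficient — unit upward force at B: δ_{BB} = L³/(3EI) = 91.54/EI.
With EI = 53000 kN·m²: δ_0 = 0.10357 m and δ_{BB} = 0.001727 m/kN.
Compatibility — the spring shortens by R_B/k under the reaction it provides: δ_0 − R_B·δ_{BB} = R_B/k. With 1/k = 0.000076 m/kN, R_B = δ_0 / (δ_{BB} + 1/k) = 0.10357 / (0.001727 + 0.000076) = 57.43 kN.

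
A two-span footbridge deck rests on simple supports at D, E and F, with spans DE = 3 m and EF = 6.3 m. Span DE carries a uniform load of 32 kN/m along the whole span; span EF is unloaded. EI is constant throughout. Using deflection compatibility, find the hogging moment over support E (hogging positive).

M_E = 11.61 kN·m

Release continuity at E by inserting a hinge; the redundant is the internal moment M_E. The primary structure is two simply-supported spans DE and EF.
End slopes at the hinge E, treating each span as simply supported:
  span DE: UDL 32: wL³/(24EI) = 36/EI
  relative rotation θ_0 = (36 + 0)/EI = 36/EI
A unit hogging moment at E produces rotation L₁/(3EI) + L₂/(3EI) = 3.1/EI.
Slope continuity at E: θ_0 = M_E·3.1/EI, so M_E = 36/3.1 = 11.61 kN·m (hogging).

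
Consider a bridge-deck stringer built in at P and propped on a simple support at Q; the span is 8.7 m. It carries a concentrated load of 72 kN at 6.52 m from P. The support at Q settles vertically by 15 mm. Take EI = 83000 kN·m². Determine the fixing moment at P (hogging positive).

M_P = 122.9 kN·m

Take the reaction at Q as the redundant and release it; the primary structure is a cantilever fixed at P.
Free-end deflection of the primary structure under the applied loading (downward +):
  point load 72 at a = 6.52: Pa²(3L − a)/(6EI) = 9988/EI
Tip deflection under a unit load at Q: L³/(3EI) = 219.5/EI.
With EI = 83000 kN·m²: δ_0 = 0.12034 m and δ_{QQ} = 0.002645 m/kN.
Compatibility — the beam at Q must follow the support down by 0.015 m: δ_0 − R_Q·δ_{QQ} = 0.015, so R_Q = (0.12034 − 0.015)/0.002645 = 39.83 kN.
Moment equilibrium about P: M_P = Σ(load moments about P) − R_Q·L = 469.4 − 39.83×8.7 = 122.9 kN·m.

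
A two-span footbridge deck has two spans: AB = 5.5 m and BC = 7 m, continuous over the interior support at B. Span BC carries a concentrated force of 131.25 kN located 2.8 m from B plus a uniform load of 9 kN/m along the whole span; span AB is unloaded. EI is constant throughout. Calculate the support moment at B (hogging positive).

M_B = 129.7 kN·m

Release continuity at B by inserting a hinge; the redundant is the internal moment M_B. The primary structure is two simply-supported spans AB and BC.
Rotations at B on the released spans (each span's end-slope, ×1/EI):
  span BC: point load 131.25 at a = 2.8: Pab(L + b)/(6LEI) = 411.6/EI
  span BC: UDL 9: wL³/(24EI) = 128.6/EI
  relative rotation θ_0 = (0 + 540.2)/EI = 540.2/EI
A unit hogging moment at B produces rotation L₁/(3EI) + L₂/(3EI) = 4.167/EI.
Slope continuity at B: θ_0 = M_B·4.167/EI, so M_B = 540.2/4.167 = 129.7 kN·m (hogging).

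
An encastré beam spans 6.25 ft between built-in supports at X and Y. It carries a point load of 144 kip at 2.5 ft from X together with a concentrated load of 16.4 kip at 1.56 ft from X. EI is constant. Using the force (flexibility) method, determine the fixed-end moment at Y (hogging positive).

Release both end moments; the primary structure is a simply-supported span XY with redundants M_X and M_Y.
End rotations of the released simple span under the applied load (×1/EI):
  at X: point load 144 at a = 2.5: Pab(L + b)/(6LEI) = 360/EI
  at Y: point load 144 at a = 2.5: Pab(L + a)/(6LEI) = 315/EI
  at X: point load 16.4 at a = 1.56: Pab(L + b)/(6LEI) = 35/EI
  at Y: point load 16.4 at a = 1.56: Pab(L + a)/(6LEI) = 24.99/EI
  θ_X0 = 395/EI,  θ_Y0 = 340/EI
Flexibility coefficients: a unit moment at one end gives L/(3EI) there and L/(6EI) at the far end, so f₁₁ = f₂₂ = 2.083/EI and f₁₂ = f₂₁ = 1.042/EI.
Compatibility — zero rotation at each built-in end:
  2.083 M_X + 1.042 M_Y = 395
  1.042 M_X + 2.083 M_Y = 340
Solving the pair gives M_X = 144 kip·ft and M_Y = 91.19 kip·ft (hogging).

M_Y = 91.19 kip·ft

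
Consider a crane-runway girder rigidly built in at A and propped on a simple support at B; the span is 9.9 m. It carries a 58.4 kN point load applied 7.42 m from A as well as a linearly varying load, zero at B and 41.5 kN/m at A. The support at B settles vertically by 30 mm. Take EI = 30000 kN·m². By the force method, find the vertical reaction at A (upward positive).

R_A = 188.6 kN

Remove the prop at B; the released (primary) structure is a cantilever built in at A.
Primary-structure tip deflection at B by superposition:
  point load 58.4 at a = 7.42: Pa²(3L − a)/(6EI) = 11939/EI
  triangular load, peak 41.5 at the fixed end: w₀L⁴/(30EI) = 13288/EI
  δ_0 = 25228/EI
Flexibility coefficient — unit upward force at B: δ_{BB} = L³/(3EI) = 323.4/EI.
With EI = 30000 kN·m²: δ_0 = 0.84092 m and δ_{BB} = 0.010781 m/kN.
Compatibility — the beam at B must follow the support down by 0.03 m: δ_0 − R_B·δ_{BB} = 0.03, so R_B = (0.84092 − 0.03)/0.010781 = 75.22 kN.
Vertical equilibrium: R_A = ΣP − R_B = 263.8 − 75.22 = 188.6 kN.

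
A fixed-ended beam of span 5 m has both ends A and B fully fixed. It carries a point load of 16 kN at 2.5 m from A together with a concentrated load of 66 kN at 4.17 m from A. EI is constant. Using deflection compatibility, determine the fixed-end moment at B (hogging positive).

M_B = 48.1 kN·m

Take the two fixed-end moments M_A, M_B as redundants; the released structure is the simple span AB.
Simple-span end rotations at A and B under the given loads:
  at A: point load 16 at a = 2.5: Pab(L + b)/(6LEI) = 25/EI
  at B: point load 16 at a = 2.5: Pab(L + a)/(6LEI) = 25/EI
  at A: point load 66 at a = 4.17: Pab(L + b)/(6LEI) = 44.39/EI
  at B: point load 66 at a = 4.17: Pab(L + a)/(6LEI) = 69.82/EI
  θ_A0 = 69.39/EI,  θ_B0 = 94.82/EI
Flexibility coefficients: a unit moment at one end gives L/(3EI) there and L/(6EI) at the far end, so f₁₁ = f₂₂ = 1.667/EI and f₁₂ = f₂₁ = 0.8333/EI.
Compatibility — zero rotation at each built-in end:
  1.667 M_A + 0.8333 M_B = 69.39
  0.8333 M_A + 1.667 M_B = 94.82
Solving the pair gives M_A = 17.58 kN·m and M_B = 48.1 kN·m (hogging).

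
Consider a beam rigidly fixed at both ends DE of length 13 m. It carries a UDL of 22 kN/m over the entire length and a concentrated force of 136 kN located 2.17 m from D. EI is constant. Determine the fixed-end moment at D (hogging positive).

Release both end moments; the primary structure is a simply-supported span DE with redundants M_D and M_E.
End rotations of the released simple span under the applied load (×1/EI):
  at D: UDL 22: wL³/(24EI) = 2014/EI
  at E: UDL 22: wL³/(24EI) = 2014/EI
  at D: point load 136 at a = 2.17: Pab(L + b)/(6LEI) = 976.5/EI
  at E: point load 136 at a = 2.17: Pab(L + a)/(6LEI) = 621.6/EI
  θ_D0 = 2990/EI,  θ_E0 = 2636/EI
Flexibility coefficients: a unit moment at one end gives L/(3EI) there and L/(6EI) at the far end, so f₁₁ = f₂₂ = 4.333/EI and f₁₂ = f₂₁ = 2.167/EI.
Compatibility — zero rotation at each built-in end:
  4.333 M_D + 2.167 M_E = 2990
  2.167 M_D + 4.333 M_E = 2636
Solving the pair gives M_D = 514.7 kN·m and M_E = 350.9 kN·m (hogging).

M_D = 514.7 kN·m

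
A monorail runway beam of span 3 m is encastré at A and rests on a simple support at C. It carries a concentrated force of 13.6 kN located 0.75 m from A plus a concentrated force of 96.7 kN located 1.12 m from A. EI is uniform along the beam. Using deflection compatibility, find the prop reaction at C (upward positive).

R_C = 18.87 kN

Remove the prop at C; the released (primary) structure is a cantilever built in at A.
Free-end deflection of the primary structure under the applied loading (downward +):
  point load 13.6 at a = 0.75: Pa²(3L − a)/(6EI) = 10.52/EI
  point load 96.7 at a = 1.12: Pa²(3L − a)/(6EI) = 159.3/EI
  δ_0 = 169.8/EI
Flexibility coefficient — unit upward force at C: δ_{CC} = L³/(3EI) = 9/EI.
Compatibility at C: δ_0 − R_C·δ_{CC} = 0, so R_C = 169.8/9 = 18.87 kN.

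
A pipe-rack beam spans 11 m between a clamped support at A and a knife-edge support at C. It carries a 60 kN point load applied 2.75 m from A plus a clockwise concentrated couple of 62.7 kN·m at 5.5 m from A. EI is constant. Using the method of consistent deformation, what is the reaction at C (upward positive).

Release the roller at C. Primary structure: cantilever fixed at A.
Deflection at C on the released cantilever, summing each load's contribution:
  point load 60 at a = 2.75: Pa²(3L − a)/(6EI) = 2288/EI
  clockwise couple 62.7 at a = 5.5: M₀a(2L − a)/(2EI) = 2845/EI
  δ_0 = 5133/EI
Flexibility coefficient — unit upward force at C: δ_{CC} = L³/(3EI) = 443.7/EI.
Compatibility at C: δ_0 − R_C·δ_{CC} = 0, so R_C = 5133/443.7 = 11.57 kN.

R_C = 11.57 kN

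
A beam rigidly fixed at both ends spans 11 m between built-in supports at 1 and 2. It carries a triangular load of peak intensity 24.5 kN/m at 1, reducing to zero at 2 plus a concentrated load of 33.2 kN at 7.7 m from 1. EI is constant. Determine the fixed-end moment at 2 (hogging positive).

M_2 = 152.5 kN·m

Release both end moments; the primary structure is a simply-supported span 12 with redundants M_1 and M_2.
Simple-span end rotations at 1 and 2 under the given loads:
  at 1: triangular load, peak 24.5: w₀L³/(45EI) = 724.7/EI
  at 2: triangular load, peak 24.5: 7w₀L³/(360EI) = 634.1/EI
  at 1: point load 33.2 at a = 7.7: Pab(L + b)/(6LEI) = 182.8/EI
  at 2: point load 33.2 at a = 7.7: Pab(L + a)/(6LEI) = 239/EI
  θ_10 = 907.4/EI,  θ_20 = 873.1/EI
Flexibility coefficients: a unit moment at one end gives L/(3EI) there and L/(6EI) at the far end, so f₁₁ = f₂₂ = 3.667/EI and f₁₂ = f₂₁ = 1.833/EI.
Compatibility — zero rotation at each built-in end:
  3.667 M_1 + 1.833 M_2 = 907.4
  1.833 M_1 + 3.667 M_2 = 873.1
Solving the pair gives M_1 = 171.2 kN·m and M_2 = 152.5 kN·m (hogging).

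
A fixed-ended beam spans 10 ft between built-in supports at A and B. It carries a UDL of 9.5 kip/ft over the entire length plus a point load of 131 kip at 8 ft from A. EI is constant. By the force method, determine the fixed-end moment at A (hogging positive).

Release both end moments; the primary structure is a simply-supported span AB with redundants M_A and M_B.
Simple-span end rotations at A and B under the given loads:
  at A: UDL 9.5: wL³/(24EI) = 395.8/EI
  at B: UDL 9.5: wL³/(24EI) = 395.8/EI
  at A: point load 131 at a = 8: Pab(L + b)/(6LEI) = 419.2/EI
  at B: point load 131 at a = 8: Pab(L + a)/(6LEI) = 628.8/EI
  θ_A0 = 815/EI,  θ_B0 = 1025/EI
Flexibility coefficients: a unit moment at one end gives L/(3EI) there and L/(6EI) at the far end, so f₁₁ = f₂₂ = 3.333/EI and f₁₂ = f₂₁ = 1.667/EI.
Compatibility — zero rotation at each built-in end:
  3.333 M_A + 1.667 M_B = 815
  1.667 M_A + 3.333 M_B = 1025
Solving the pair gives M_A = 121.1 kip·ft and M_B = 246.8 kip·ft (hogging).

M_A = 121.1 kip·ft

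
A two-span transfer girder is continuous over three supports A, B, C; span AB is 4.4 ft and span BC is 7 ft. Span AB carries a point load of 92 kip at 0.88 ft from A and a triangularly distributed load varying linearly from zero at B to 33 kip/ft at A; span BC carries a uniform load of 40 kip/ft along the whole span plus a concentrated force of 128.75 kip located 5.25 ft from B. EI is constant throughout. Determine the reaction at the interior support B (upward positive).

R_B = 305.3 kip

Take M_B as the redundant. Released structure: two simple spans AB and BC with a hinge at B.
Rotations at B on the released spans (each span's end-slope, ×1/EI):
  span AB: point load 92 at a = 0.88: Pab(L + a)/(6LEI) = 57/EI
  span AB: triangular load, peak 33: 7w₀L³/(360EI) = 54.66/EI
  span BC: UDL 40: wL³/(24EI) = 571.7/EI
  span BC: point load 128.75 at a = 5.25: Pab(L + b)/(6LEI) = 246.4/EI
  relative rotation θ_0 = (111.7 + 818.1)/EI = 929.8/EI
A unit hogging moment at B produces rotation L₁/(3EI) + L₂/(3EI) = 3.8/EI.
Compatibility: M_B·(L₁+L₂)/(3EI) = θ_0, giving M_B = 244.7 kip·ft (hogging).
Span AB, ΣM about A with M_B applied at B: R_B^{AB}·4.4 = 187.4 + 244.7, so R_B^{AB} = 98.21 kip and R_A = 164.6 − 98.21 = 66.39 kip.
Span BC, ΣM about C: R_B^{BC}·7 = 1205 + 244.7, so R_B^{BC} = 207.1 kip and R_C = 408.8 − 207.1 = 201.6 kip.
R_B = 98.21 + 207.1 = 305.3 kip.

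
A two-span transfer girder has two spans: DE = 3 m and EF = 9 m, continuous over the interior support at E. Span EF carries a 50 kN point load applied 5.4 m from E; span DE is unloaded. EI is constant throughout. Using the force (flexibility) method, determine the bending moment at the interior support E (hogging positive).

Release continuity at E by inserting a hinge; the redundant is the internal moment M_E. The primary structure is two simply-supported spans DE and EF.
Rotations at E on the released spans (each span's end-slope, ×1/EI):
  span EF: point load 50 at a = 5.4: Pab(L + b)/(6LEI) = 226.8/EI
  relative rotation θ_0 = (0 + 226.8)/EI = 226.8/EI
A unit hogging moment at E produces rotation L₁/(3EI) + L₂/(3EI) = 4/EI.
Compatibility: M_E·(L₁+L₂)/(3EI) = θ_0, giving M_E = 56.7 kN·m (hogging).

M_E = 56.7 kN·m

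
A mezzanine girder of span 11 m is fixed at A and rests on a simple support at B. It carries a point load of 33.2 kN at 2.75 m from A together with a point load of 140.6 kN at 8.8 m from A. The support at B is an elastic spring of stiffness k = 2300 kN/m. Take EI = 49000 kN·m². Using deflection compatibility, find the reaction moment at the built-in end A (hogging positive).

Release the roller at B. Primary structure: cantilever fixed at A.
Deflection at B on the released cantilever, summing each load's contribution:
  point load 33.2 at a = 2.75: Pa²(3L − a)/(6EI) = 1266/EI
  point load 140.6 at a = 8.8: Pa²(3L − a)/(6EI) = 43915/EI
  δ_0 = 45181/EI
Tip deflection under a unit load at B: L³/(3EI) = 443.7/EI.
With EI = 49000 kN·m²: δ_0 = 0.92206 m and δ_{BB} = 0.009054 m/kN.
Compatibility — the spring shortens by R_B/k under the reaction it provides: δ_0 − R_B·δ_{BB} = R_B/k. With 1/k = 0.000435 m/kN, R_B = δ_0 / (δ_{BB} + 1/k) = 0.92206 / (0.009054 + 0.000435) = 97.17 kN.
Moment equilibrium about A: M_A = Σ(load moments about A) − R_B·L = 1329 − 97.17×11 = 259.7 kN·m.

M_A = 259.7 kN·m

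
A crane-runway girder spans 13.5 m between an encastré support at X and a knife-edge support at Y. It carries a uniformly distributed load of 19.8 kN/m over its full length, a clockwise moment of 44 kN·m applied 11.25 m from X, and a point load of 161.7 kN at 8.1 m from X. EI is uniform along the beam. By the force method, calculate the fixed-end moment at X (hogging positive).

M_X = 797.6 kN·m

Choose R_Y as the redundant. The primary structure is the cantilever fixed at X.
Primary-structure tip deflection at Y by superposition:
  UDL 19.8: wL⁴/(8EI) = 82207/EI
  clockwise couple 44 at a = 11.25: M₀a(2L − a)/(2EI) = 3898/EI
  point load 161.7 at a = 8.1: Pa²(3L − a)/(6EI) = 57289/EI
  δ_0 = 143395/EI
Tip deflection under a unit load at Y: L³/(3EI) = 820.1/EI.
The prop prevents deflection at Y: R_Y = δ_0/δ_{YY} = 143395/820.1 = 174.8 kN.
Moment equilibrium about X: M_X = Σ(load moments about X) − R_Y·L = 3158 − 174.8×13.5 = 797.6 kN·m.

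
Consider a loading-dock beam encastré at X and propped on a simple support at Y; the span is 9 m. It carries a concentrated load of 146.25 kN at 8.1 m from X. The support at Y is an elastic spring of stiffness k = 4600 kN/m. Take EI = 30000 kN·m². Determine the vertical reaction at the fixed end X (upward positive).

R_X = 25.12 kN

Take the reaction at Y as the redundant and release it; the primary structure is a cantilever fixed at X.
Free-end deflection of the primary structure under the applied loading (downward +):
  point load 146.25 at a = 8.1: Pa²(3L − a)/(6EI) = 30226/EI
Flexibility coefficient — unit upward force at Y: δ_{YY} = L³/(3EI) = 243/EI.
With EI = 30000 kN·m²: δ_0 = 1.0075 m and δ_{YY} = 0.0081 m/kN.
Compatibility — the spring shortens by R_Y/k under the reaction it provides: δ_0 − R_Y·δ_{YY} = R_Y/k. With 1/k = 0.000217 m/kN, R_Y = δ_0 / (δ_{YY} + 1/k) = 1.0075 / (0.0081 + 0.000217) = 121.1 kN.
Vertical equilibrium: R_X = ΣP − R_Y = 146.2 − 121.1 = 25.12 kN.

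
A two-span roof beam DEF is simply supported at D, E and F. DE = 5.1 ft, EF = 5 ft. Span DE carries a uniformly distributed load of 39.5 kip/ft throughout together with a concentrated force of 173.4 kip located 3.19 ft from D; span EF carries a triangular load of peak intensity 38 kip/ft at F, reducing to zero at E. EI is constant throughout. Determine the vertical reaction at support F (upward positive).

Insert a hinge at E; M_E is the redundant, and each span becomes simply supported.
Rotations at E on the released spans (each span's end-slope, ×1/EI):
  span DE: UDL 39.5: wL³/(24EI) = 218.3/EI
  span DE: point load 173.4 at a = 3.19: Pab(L + a)/(6LEI) = 286.2/EI
  span EF: triangular load, peak 38: 7w₀L³/(360EI) = 92.36/EI
  relative rotation θ_0 = (504.5 + 92.36)/EI = 596.9/EI
A unit hogging moment at E produces rotation L₁/(3EI) + L₂/(3EI) = 3.367/EI.
Compatibility: M_E·(L₁+L₂)/(3EI) = θ_0, giving M_E = 177.3 kip·ft (hogging).
Span EF, ΣM about F: R_E^{EF}·5 = 158.3 + 177.3, so R_E^{EF} = 67.13 kip and R_F = 95 − 67.13 = 27.87 kip.

R_F = 27.87 kip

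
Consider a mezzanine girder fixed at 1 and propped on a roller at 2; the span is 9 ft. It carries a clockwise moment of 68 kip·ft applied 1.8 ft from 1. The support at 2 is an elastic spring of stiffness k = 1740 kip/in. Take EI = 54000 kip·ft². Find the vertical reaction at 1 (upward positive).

Remove the prop at 2; the released (primary) structure is a cantilever built in at 1.
Primary-structure tip deflection at 2 by superposition:
  clockwise couple 68 at a = 1.8: M₀a(2L − a)/(2EI) = 991.4/EI
Tip deflection under a unit load at 2: L³/(3EI) = 243/EI.
With EI = 54000 kip·ft²: δ_0 = 0.01836 ft and δ_{22} = 0.0045 ft/kip.
Compatibility — the spring shortens by R_2/k under the reaction it provides: δ_0 − R_2·δ_{22} = R_2/k. With 1/k = 1/(1740×12) ft/kip = 0.000048 ft/kip, R_2 = δ_0 / (δ_{22} + 1/k) = 0.01836 / (0.0045 + 0.000048) = 4.037 kip.
Vertical equilibrium: R_1 = ΣP − R_2 = 0 − 4.037 = -4.037 kip.

R_1 = -4.037 kip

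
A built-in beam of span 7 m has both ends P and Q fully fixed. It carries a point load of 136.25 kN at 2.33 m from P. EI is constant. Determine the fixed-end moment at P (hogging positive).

M_P = 141.3 kN·m

Release both end moments; the primary structure is a simply-supported span PQ with redundants M_P and M_Q.
Simple-span end rotations at P and Q under the given loads:
  at P: point load 136.25 at a = 2.33: Pab(L + b)/(6LEI) = 411.9/EI
  at Q: point load 136.25 at a = 2.33: Pab(L + a)/(6LEI) = 329.3/EI
  θ_P0 = 411.9/EI,  θ_Q0 = 329.3/EI
Flexibility coefficients: a unit moment at one end gives L/(3EI) there and L/(6EI) at the far end, so f₁₁ = f₂₂ = 2.333/EI and f₁₂ = f₂₁ = 1.167/EI.
Compatibility — zero rotation at each built-in end:
  2.333 M_P + 1.167 M_Q = 411.9
  1.167 M_P + 2.333 M_Q = 329.3
Solving the pair gives M_P = 141.3 kN·m and M_Q = 70.5 kN·m (hogging).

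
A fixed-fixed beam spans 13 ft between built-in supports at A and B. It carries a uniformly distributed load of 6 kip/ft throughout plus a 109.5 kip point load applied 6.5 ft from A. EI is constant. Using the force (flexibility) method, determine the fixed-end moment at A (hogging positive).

Release both end moments; the primary structure is a simply-supported span AB with redundants M_A and M_B.
Simple-span end rotations at A and B under the given loads:
  at A: UDL 6: wL³/(24EI) = 549.2/EI
  at B: UDL 6: wL³/(24EI) = 549.2/EI
  at A: point load 109.5 at a = 6.5: Pab(L + b)/(6LEI) = 1157/EI
  at B: point load 109.5 at a = 6.5: Pab(L + a)/(6LEI) = 1157/EI
  θ_A0 = 1706/EI,  θ_B0 = 1706/EI
Flexibility coefficients: a unit moment at one end gives L/(3EI) there and L/(6EI) at the far end, so f₁₁ = f₂₂ = 4.333/EI and f₁₂ = f₂₁ = 2.167/EI.
Compatibility — zero rotation at each built-in end:
  4.333 M_A + 2.167 M_B = 1706
  2.167 M_A + 4.333 M_B = 1706
Solving the pair gives M_A = 262.4 kip·ft and M_B = 262.4 kip·ft (hogging).

M_A = 262.4 kip·ft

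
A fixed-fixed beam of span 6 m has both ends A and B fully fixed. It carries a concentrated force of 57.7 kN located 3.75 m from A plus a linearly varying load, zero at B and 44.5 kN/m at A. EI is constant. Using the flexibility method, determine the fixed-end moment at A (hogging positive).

Take the two fixed-end moments M_A, M_B as redundants; the released structure is the simple span AB.
End rotations of the released simple span under the applied load (×1/EI):
  at A: point load 57.7 at a = 3.75: Pab(L + b)/(6LEI) = 111.6/EI
  at B: point load 57.7 at a = 3.75: Pab(L + a)/(6LEI) = 131.9/EI
  at A: triangular load, peak 44.5: w₀L³/(45EI) = 213.6/EI
  at B: triangular load, peak 44.5: 7w₀L³/(360EI) = 186.9/EI
  θ_A0 = 325.2/EI,  θ_B0 = 318.8/EI
Flexibility coefficients: a unit moment at one end gives L/(3EI) there and L/(6EI) at the far end, so f₁₁ = f₂₂ = 2/EI and f₁₂ = f₂₁ = 1/EI.
Compatibility — zero rotation at each built-in end:
  2 M_A + 1 M_B = 325.2
  1 M_A + 2 M_B = 318.8
Solving the pair gives M_A = 110.5 kN·m and M_B = 104.1 kN·m (hogging).

M_A = 110.5 kN·m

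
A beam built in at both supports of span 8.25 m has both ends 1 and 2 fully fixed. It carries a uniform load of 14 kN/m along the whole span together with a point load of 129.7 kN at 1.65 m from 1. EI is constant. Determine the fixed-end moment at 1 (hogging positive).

M_1 = 216.4 kN·m

Release both end moments; the primary structure is a simply-supported span 12 with redundants M_1 and M_2.
On the primary (simply-supported) span, the end slopes from the loading are:
  at 1: UDL 14: wL³/(24EI) = 327.6/EI
  at 2: UDL 14: wL³/(24EI) = 327.6/EI
  at 1: point load 129.7 at a = 1.65: Pab(L + b)/(6LEI) = 423.7/EI
  at 2: point load 129.7 at a = 1.65: Pab(L + a)/(6LEI) = 282.5/EI
  θ_10 = 751.3/EI,  θ_20 = 610/EI
Flexibility coefficients: a unit moment at one end gives L/(3EI) there and L/(6EI) at the far end, so f₁₁ = f₂₂ = 2.75/EI and f₁₂ = f₂₁ = 1.375/EI.
Compatibility — zero rotation at each built-in end:
  2.75 M_1 + 1.375 M_2 = 751.3
  1.375 M_1 + 2.75 M_2 = 610
Solving the pair gives M_1 = 216.4 kN·m and M_2 = 113.6 kN·m (hogging).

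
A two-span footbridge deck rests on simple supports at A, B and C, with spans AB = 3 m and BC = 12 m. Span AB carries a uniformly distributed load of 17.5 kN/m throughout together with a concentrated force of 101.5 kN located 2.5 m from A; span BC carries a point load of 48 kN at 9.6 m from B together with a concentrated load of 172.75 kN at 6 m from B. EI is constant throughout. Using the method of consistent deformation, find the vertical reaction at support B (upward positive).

Release continuity at B by inserting a hinge; the redundant is the internal moment M_B. The primary structure is two simply-supported spans AB and BC.
Discontinuity in slope at B on the released structure — sum the simple-span end rotations:
  span AB: UDL 17.5: wL³/(24EI) = 19.69/EI
  span AB: point load 101.5 at a = 2.5: Pab(L + a)/(6LEI) = 38.77/EI
  span BC: point load 48 at a = 9.6: Pab(L + b)/(6LEI) = 221.2/EI
  span BC: point load 172.75 at a = 6: Pab(L + b)/(6LEI) = 1555/EI
  relative rotation θ_0 = (58.45 + 1776)/EI = 1834/EI
A unit hogging moment at B produces rotation L₁/(3EI) + L₂/(3EI) = 5/EI.
Compatibility: M_B·(L₁+L₂)/(3EI) = θ_0, giving M_B = 366.9 kN·m (hogging).
Span AB, ΣM about A with M_B applied at B: R_B^{AB}·3 = 332.5 + 366.9, so R_B^{AB} = 233.1 kN and R_A = 154 − 233.1 = -79.13 kN.
Span BC, ΣM about C: R_B^{BC}·12 = 1152 + 366.9, so R_B^{BC} = 126.5 kN and R_C = 220.8 − 126.5 = 94.2 kN.
R_B = 233.1 + 126.5 = 359.7 kN.

R_B = 359.7 kN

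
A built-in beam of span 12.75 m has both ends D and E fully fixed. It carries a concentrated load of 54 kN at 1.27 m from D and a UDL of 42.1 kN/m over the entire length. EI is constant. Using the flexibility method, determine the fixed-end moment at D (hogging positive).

Take the two fixed-end moments M_D, M_E as redundants; the released structure is the simple span DE.
End rotations of the released simple span under the applied load (×1/EI):
  at D: point load 54 at a = 1.27: Pab(L + b)/(6LEI) = 249.4/EI
  at E: point load 54 at a = 1.27: Pab(L + a)/(6LEI) = 144.3/EI
  at D: UDL 42.1: wL³/(24EI) = 3636/EI
  at E: UDL 42.1: wL³/(24EI) = 3636/EI
  θ_D0 = 3885/EI,  θ_E0 = 3780/EI
Flexibility coefficients: a unit moment at one end gives L/(3EI) there and L/(6EI) at the far end, so f₁₁ = f₂₂ = 4.25/EI and f₁₂ = f₂₁ = 2.125/EI.
Compatibility — zero rotation at each built-in end:
  4.25 M_D + 2.125 M_E = 3885
  2.125 M_D + 4.25 M_E = 3780
Solving the pair gives M_D = 625.9 kN·m and M_E = 576.5 kN·m (hogging).

M_D = 625.9 kN·m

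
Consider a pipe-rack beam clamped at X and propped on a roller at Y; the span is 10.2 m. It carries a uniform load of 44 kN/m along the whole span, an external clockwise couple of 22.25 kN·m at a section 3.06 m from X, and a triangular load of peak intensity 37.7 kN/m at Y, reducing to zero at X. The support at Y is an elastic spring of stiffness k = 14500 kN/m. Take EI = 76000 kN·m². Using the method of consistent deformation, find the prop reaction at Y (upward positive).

R_Y = 271.7 kN

Choose R_Y as the redundant. The primary structure is the cantilever fixed at X.
Downward deflection at the released point Y due to the loads:
  UDL 44: wL⁴/(8EI) = 59534/EI
  clockwise couple 22.25 at a = 3.06: M₀a(2L − a)/(2EI) = 590.3/EI
  triangular load, peak 37.7 at the free end: 11w₀L⁴/(120EI) = 37407/EI
  δ_0 = 97531/EI
Flexibility coefficient — unit upward force at Y: δ_{YY} = L³/(3EI) = 353.7/EI.
With EI = 76000 kN·m²: δ_0 = 1.2833 m and δ_{YY} = 0.004654 m/kN.
Compatibility — the spring shortens by R_Y/k under the reaction it provides: δ_0 − R_Y·δ_{YY} = R_Y/k. With 1/k = 0.000069 m/kN, R_Y = δ_0 / (δ_{YY} + 1/k) = 1.2833 / (0.004654 + 0.000069) = 271.7 kN.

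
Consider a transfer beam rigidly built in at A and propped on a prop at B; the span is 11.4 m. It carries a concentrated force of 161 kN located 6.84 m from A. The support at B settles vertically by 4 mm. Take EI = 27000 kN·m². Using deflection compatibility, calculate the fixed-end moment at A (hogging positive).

Release the roller at B. Primary structure: cantilever fixed at A.
Free-end deflection of the primary structure under the applied loading (downward +):
  point load 161 at a = 6.84: Pa²(3L − a)/(6EI) = 34348/EI
Tip deflection under a unit load at B: L³/(3EI) = 493.8/EI.
With EI = 27000 kN·m²: δ_0 = 1.2722 m and δ_{BB} = 0.018291 m/kN.
Compatibility — the beam at B must follow the support down by 0.004 m: δ_0 − R_B·δ_{BB} = 0.004, so R_B = (1.2722 − 0.004)/0.018291 = 69.33 kN.
Moment equilibrium about A: M_A = Σ(load moments about A) − R_B·L = 1101 − 69.33×11.4 = 310.8 kN·m.

M_A = 310.8 kN·m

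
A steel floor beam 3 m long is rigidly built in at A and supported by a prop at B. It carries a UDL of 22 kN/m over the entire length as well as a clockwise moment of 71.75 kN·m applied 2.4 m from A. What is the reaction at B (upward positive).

Take the reaction at B as the redundant and release it; the primary structure is a cantilever fixed at A.
Free-end deflection of the primary structure under the applied loading (downward +):
  UDL 22: wL⁴/(8EI) = 222.8/EI
  clockwise couple 71.75 at a = 2.4: M₀a(2L − a)/(2EI) = 310/EI
  δ_0 = 532.7/EI
Flexibility coefficient — unit upward force at B: δ_{BB} = L³/(3EI) = 9/EI.
The prop prevents deflection at B: R_B = δ_0/δ_{BB} = 532.7/9 = 59.19 kN.

R_B = 59.19 kN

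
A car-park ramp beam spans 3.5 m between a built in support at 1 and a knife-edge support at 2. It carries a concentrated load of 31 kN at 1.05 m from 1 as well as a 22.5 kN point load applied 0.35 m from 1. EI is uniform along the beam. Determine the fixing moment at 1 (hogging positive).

Remove the prop at 2; the released (primary) structure is a cantilever built in at 1.
Downward deflection at the released point 2 due to the loads:
  point load 31 at a = 1.05: Pa²(3L − a)/(6EI) = 53.83/EI
  point load 22.5 at a = 0.35: Pa²(3L − a)/(6EI) = 4.663/EI
  δ_0 = 58.49/EI
Flexibility coefficient — unit upward force at 2: δ_{22} = L³/(3EI) = 14.29/EI.
The prop prevents deflection at 2: R_2 = δ_0/δ_{22} = 58.49/14.29 = 4.093 kN.
Moment equilibrium about 1: M_1 = Σ(load moments about 1) − R_2·L = 40.42 − 4.093×3.5 = 26.1 kN·m.

M_1 = 26.1 kN·m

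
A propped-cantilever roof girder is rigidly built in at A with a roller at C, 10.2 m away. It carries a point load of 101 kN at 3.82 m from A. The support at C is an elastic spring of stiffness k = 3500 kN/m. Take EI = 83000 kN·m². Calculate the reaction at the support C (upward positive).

Remove the prop at C; the released (primary) structure is a cantilever built in at A.
Free-end deflection of the primary structure under the applied loading (downward +):
  point load 101 at a = 3.82: Pa²(3L − a)/(6EI) = 6578/EI
Tip deflection under a unit load at C: L³/(3EI) = 353.7/EI.
With EI = 83000 kN·m²: δ_0 = 0.079255 m and δ_{CC} = 0.004262 m/kN.
Compatibility — the spring shortens by R_C/k under the reaction it provides: δ_0 − R_C·δ_{CC} = R_C/k. With 1/k = 0.000286 m/kN, R_C = δ_0 / (δ_{CC} + 1/k) = 0.079255 / (0.004262 + 0.000286) = 17.43 kN.

R_C = 17.43 kN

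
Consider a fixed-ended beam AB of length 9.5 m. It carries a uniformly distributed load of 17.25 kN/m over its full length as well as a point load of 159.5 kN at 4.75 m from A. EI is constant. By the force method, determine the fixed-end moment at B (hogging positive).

M_B = 319.1 kN·m

Release both end moments; the primary structure is a simply-supported span AB with redundants M_A and M_B.
Simple-span end rotations at A and B under the given loads:
  at A: UDL 17.25: wL³/(24EI) = 616.2/EI
  at B: UDL 17.25: wL³/(24EI) = 616.2/EI
  at A: point load 159.5 at a = 4.75: Pab(L + b)/(6LEI) = 899.7/EI
  at B: point load 159.5 at a = 4.75: Pab(L + a)/(6LEI) = 899.7/EI
  θ_A0 = 1516/EI,  θ_B0 = 1516/EI
Flexibility coefficients: a unit moment at one end gives L/(3EI) there and L/(6EI) at the far end, so f₁₁ = f₂₂ = 3.167/EI and f₁₂ = f₂₁ = 1.583/EI.
Compatibility — zero rotation at each built-in end:
  3.167 M_A + 1.583 M_B = 1516
  1.583 M_A + 3.167 M_B = 1516
Solving the pair gives M_A = 319.1 kN·m and M_B = 319.1 kN·m (hogging).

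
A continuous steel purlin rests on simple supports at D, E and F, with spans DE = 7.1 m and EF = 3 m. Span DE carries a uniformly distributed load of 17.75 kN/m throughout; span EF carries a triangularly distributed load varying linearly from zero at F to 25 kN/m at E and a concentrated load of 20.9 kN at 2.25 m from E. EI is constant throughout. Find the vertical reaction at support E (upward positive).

Take M_E as the redundant. Released structure: two simple spans DE and EF with a hinge at E.
Rotations at E on the released spans (each span's end-slope, ×1/EI):
  span DE: UDL 17.75: wL³/(24EI) = 264.7/EI
  span EF: triangular load, peak 25: w₀L³/(45EI) = 15/EI
  span EF: point load 20.9 at a = 2.25: Pab(L + b)/(6LEI) = 7.348/EI
  relative rotation θ_0 = (264.7 + 22.35)/EI = 287.1/EI
A unit hogging moment at E produces rotation L₁/(3EI) + L₂/(3EI) = 3.367/EI.
Compatibility: M_E·(L₁+L₂)/(3EI) = θ_0, giving M_E = 85.26 kN·m (hogging).
Span DE, ΣM about D with M_E applied at E: R_E^{DE}·7.1 = 447.4 + 85.26, so R_E^{DE} = 75.02 kN and R_D = 126 − 75.02 = 51 kN.
Span EF, ΣM about F: R_E^{EF}·3 = 90.67 + 85.26, so R_E^{EF} = 58.65 kN and R_F = 58.4 − 58.65 = -0.2461 kN.
R_E = 75.02 + 58.65 = 133.7 kN.

R_E = 133.7 kN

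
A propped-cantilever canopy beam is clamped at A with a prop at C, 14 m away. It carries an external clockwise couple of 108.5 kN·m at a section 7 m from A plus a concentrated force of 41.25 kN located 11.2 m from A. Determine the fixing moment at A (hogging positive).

M_A = 41.88 kN·m

Remove the prop at C; the released (primary) structure is a cantilever built in at A.
Deflection at C on the released cantilever, summing each load's contribution:
  clockwise couple 108.5 at a = 7: M₀a(2L − a)/(2EI) = 7975/EI
  point load 41.25 at a = 11.2: Pa²(3L − a)/(6EI) = 26562/EI
  δ_0 = 34537/EI
Flexibility coefficient — unit upward force at C: δ_{CC} = L³/(3EI) = 914.7/EI.
The prop prevents deflection at C: R_C = δ_0/δ_{CC} = 34537/914.7 = 37.76 kN.
Moment equilibrium about A: M_A = Σ(load moments about A) − R_C·L = 570.5 − 37.76×14 = 41.88 kN·m.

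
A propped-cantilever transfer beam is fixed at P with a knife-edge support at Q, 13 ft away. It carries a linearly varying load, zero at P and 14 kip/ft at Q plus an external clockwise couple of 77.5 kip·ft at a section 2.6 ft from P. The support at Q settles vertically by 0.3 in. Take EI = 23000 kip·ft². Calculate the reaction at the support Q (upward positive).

Take the reaction at Q as the redundant and release it; the primary structure is a cantilever fixed at P.
Free-end deflection of the primary structure under the applied loading (downward +):
  triangular load, peak 14 at the free end: 11w₀L⁴/(120EI) = 36653/EI
  clockwise couple 77.5 at a = 2.6: M₀a(2L − a)/(2EI) = 2358/EI
  δ_0 = 39011/EI
Tip deflection under a unit load at Q: L³/(3EI) = 732.3/EI.
With EI = 23000 kip·ft²: δ_0 = 1.6961 ft and δ_{QQ} = 0.031841 ft/kip.
Compatibility — the beam at Q must follow the support down by 0.025 ft: δ_0 − R_Q·δ_{QQ} = 0.025, so R_Q = (1.6961 − 0.025)/0.031841 = 52.48 kip.

R_Q = 52.48 kip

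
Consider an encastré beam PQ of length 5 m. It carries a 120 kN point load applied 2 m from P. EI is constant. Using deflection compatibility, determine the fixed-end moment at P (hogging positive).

M_P = 86.4 kN·m

Release both end moments; the primary structure is a simply-supported span PQ with redundants M_P and M_Q.
Simple-span end rotations at P and Q under the given loads:
  at P: point load 120 at a = 2: Pab(L + b)/(6LEI) = 192/EI
  at Q: point load 120 at a = 2: Pab(L + a)/(6LEI) = 168/EI
  θ_P0 = 192/EI,  θ_Q0 = 168/EI
Flexibility coefficients: a unit moment at one end gives L/(3EI) there and L/(6EI) at the far end, so f₁₁ = f₂₂ = 1.667/EI and f₁₂ = f₂₁ = 0.8333/EI.
Compatibility — zero rotation at each built-in end:
  1.667 M_P + 0.8333 M_Q = 192
  0.8333 M_P + 1.667 M_Q = 168
Solving the pair gives M_P = 86.4 kN·m and M_Q = 57.6 kN·m (hogging).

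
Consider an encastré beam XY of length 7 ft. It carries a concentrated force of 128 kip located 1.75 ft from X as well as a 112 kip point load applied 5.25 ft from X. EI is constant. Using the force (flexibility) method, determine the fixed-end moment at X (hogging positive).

Release both end moments; the primary structure is a simply-supported span XY with redundants M_X and M_Y.
Simple-span end rotations at X and Y under the given loads:
  at X: point load 128 at a = 1.75: Pab(L + b)/(6LEI) = 343/EI
  at Y: point load 128 at a = 1.75: Pab(L + a)/(6LEI) = 245/EI
  at X: point load 112 at a = 5.25: Pab(L + b)/(6LEI) = 214.4/EI
  at Y: point load 112 at a = 5.25: Pab(L + a)/(6LEI) = 300.1/EI
  θ_X0 = 557.4/EI,  θ_Y0 = 545.1/EI
Flexibility coefficients: a unit moment at one end gives L/(3EI) there and L/(6EI) at the far end, so f₁₁ = f₂₂ = 2.333/EI and f₁₂ = f₂₁ = 1.167/EI.
Compatibility — zero rotation at each built-in end:
  2.333 M_X + 1.167 M_Y = 557.4
  1.167 M_X + 2.333 M_Y = 545.1
Solving the pair gives M_X = 162.8 kip·ft and M_Y = 152.2 kip·ft (hogging).

M_X = 162.8 kip·ft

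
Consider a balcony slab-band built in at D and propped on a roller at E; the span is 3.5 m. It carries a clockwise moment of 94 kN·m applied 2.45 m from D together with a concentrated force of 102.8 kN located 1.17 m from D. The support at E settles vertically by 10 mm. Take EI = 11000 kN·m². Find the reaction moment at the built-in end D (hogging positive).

Release the roller at E. Primary structure: cantilever fixed at D.
Primary-structure tip deflection at E by superposition:
  clockwise couple 94 at a = 2.45: M₀a(2L − a)/(2EI) = 523.9/EI
  point load 102.8 at a = 1.17: Pa²(3L − a)/(6EI) = 218.8/EI
  δ_0 = 742.8/EI
Tip deflection under a unit load at E: L³/(3EI) = 14.29/EI.
With EI = 11000 kN·m²: δ_0 = 0.067523 m and δ_{EE} = 0.001299 m/kN.
Compatibility — the beam at E must follow the support down by 0.01 m: δ_0 − R_E·δ_{EE} = 0.01, so R_E = (0.067523 − 0.01)/0.001299 = 44.27 kN.
Moment equilibrium about D: M_D = Σ(load moments about D) − R_E·L = 214.3 − 44.27×3.5 = 59.32 kN·m.

M_D = 59.32 kN·m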